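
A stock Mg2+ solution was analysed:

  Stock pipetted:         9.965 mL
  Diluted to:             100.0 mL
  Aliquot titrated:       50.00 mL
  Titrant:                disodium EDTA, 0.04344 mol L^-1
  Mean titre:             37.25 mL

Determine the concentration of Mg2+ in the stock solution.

Mg^2+ + EDTA^4- → [Mg(EDTA)]^2-
n(EDTA) = 0.03725 × 0.04344 = 1.618 × 10^-3 mol
n(Mg2+) in the aliquot = 1.618 × 10^-3 mol (1:1 ratio)
[Mg2+]_dilute = 1.618 × 10^-3 / 0.05000 = 0.03236 mol/L
Dilution factor = 100.0 / 9.965 = 10.04
[Mg2+]_stock = 0.03236 × 10.04 = 0.3248 mol/L

0.3248 mol/L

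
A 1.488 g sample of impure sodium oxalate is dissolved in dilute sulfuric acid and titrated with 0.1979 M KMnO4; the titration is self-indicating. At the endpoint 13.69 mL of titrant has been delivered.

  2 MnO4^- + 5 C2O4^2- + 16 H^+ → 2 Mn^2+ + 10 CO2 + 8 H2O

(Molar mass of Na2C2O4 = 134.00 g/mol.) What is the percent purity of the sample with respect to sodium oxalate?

60.99 %

n(KMnO4) = 0.01369 L × 0.1979 mol/L = 2.709 × 10^-3 mol
From the 5:2 ratio, n(Na2C2O4) = 5/2 × 2.709 × 10^-3 = 6.773 × 10^-3 mol
mass of Na2C2O4 = 6.773 × 10^-3 × 134.00 g/mol = 0.9076 g
% Na2C2O4 = 0.9076 / 1.488 × 100 = 60.99 %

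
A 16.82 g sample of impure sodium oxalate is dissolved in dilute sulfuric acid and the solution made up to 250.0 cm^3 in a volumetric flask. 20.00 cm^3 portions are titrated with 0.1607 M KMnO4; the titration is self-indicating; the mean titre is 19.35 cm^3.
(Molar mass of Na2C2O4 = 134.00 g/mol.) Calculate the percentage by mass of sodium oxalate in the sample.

2 MnO4^- + 5 C2O4^2- + 16 H^+ → 2 Mn^2+ + 10 CO2 + 8 H2O
n(KMnO4) per titration = 0.01935 × 0.1607 = 3.110 × 10^-3 mol
From the 5:2 ratio, n(Na2C2O4) in each aliquot = 5/2 × 3.110 × 10^-3 = 7.774 × 10^-3 mol
n(Na2C2O4) in the whole flask = 7.774 × 10^-3 × 250.0/20.00 = 0.09717 mol
mass of Na2C2O4 = 0.09717 × 134.00 = 13.02 g
% Na2C2O4 = 13.02 / 16.82 × 100 = 77.42 %

77.42 %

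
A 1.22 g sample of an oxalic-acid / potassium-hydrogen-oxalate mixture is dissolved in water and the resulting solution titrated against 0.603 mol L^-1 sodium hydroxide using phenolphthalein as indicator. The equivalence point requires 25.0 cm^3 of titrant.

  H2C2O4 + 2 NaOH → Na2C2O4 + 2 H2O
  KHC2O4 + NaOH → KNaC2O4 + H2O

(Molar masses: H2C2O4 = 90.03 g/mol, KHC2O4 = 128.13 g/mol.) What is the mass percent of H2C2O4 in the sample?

31.6 %

n(NaOH) = 0.0250 × 0.603 = 0.0151 mol
Let x = n(H2C2O4), y = n(KHC2O4).
Titrant: 2x + 1y = 0.0151;  mass: 90.03x + 128.13y = 1.22
Solving, x = 4.28 × 10^-3 mol, y = 6.51 × 10^-3 mol
mass of H2C2O4 = 4.28 × 10^-3 × 90.03 = 0.385 g
% H2C2O4 = 0.385 / 1.22 × 100 = 31.6 %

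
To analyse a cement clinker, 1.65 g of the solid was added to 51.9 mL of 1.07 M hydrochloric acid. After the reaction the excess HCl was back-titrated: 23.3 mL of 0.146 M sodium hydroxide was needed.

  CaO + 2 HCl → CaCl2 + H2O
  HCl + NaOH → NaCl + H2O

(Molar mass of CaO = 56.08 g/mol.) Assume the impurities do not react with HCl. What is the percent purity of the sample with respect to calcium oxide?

n(HCl) added = 0.0519 × 1.07 = 0.0555 mol
n(NaOH) used in back-titration = 0.0233 × 0.146 = 3.40 × 10^-3 mol
n(HCl) left over = 3.40 × 10^-3 mol (1:1 ratio)
n(HCl) consumed by analyte = 0.0555 − 3.40 × 10^-3 = 0.0521 mol
From the 1:2 ratio, n(CaO) = 1/2 × 0.0521 = 0.0261 mol
mass of CaO = 0.0261 × 56.08 = 1.46 g
% CaO = 1.46 / 1.65 × 100 = 88.6 %

88.6 %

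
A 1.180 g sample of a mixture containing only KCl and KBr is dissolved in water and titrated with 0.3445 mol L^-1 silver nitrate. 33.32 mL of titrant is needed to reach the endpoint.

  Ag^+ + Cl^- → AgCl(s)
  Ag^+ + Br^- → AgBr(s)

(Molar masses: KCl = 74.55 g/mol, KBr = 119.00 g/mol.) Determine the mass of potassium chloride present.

0.3119 g

n(AgNO3) = 0.03332 × 0.3445 = 0.01148 mol
Let x = n(KCl), y = n(KBr).
Titrant: 1x + 1y = 0.01148;  mass: 74.55x + 119.00y = 1.180
Solving, x = 4.184 × 10^-3 mol, y = 7.295 × 10^-3 mol
mass of KCl = 4.184 × 10^-3 × 74.55 = 0.3119 g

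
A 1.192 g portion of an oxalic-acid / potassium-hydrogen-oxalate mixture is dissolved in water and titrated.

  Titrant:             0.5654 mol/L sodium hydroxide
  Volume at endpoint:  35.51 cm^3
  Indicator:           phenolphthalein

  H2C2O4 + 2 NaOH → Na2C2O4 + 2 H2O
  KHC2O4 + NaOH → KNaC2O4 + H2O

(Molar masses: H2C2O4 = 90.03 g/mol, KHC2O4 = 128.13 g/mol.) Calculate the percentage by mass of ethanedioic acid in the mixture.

n(NaOH) = 0.03551 × 0.5654 = 0.02008 mol
Let x = n(H2C2O4), y = n(KHC2O4).
Titrant: 2x + 1y = 0.02008;  mass: 90.03x + 128.13y = 1.192
Solving, x = 8.305 × 10^-3 mol, y = 3.468 × 10^-3 mol
mass of H2C2O4 = 8.305 × 10^-3 × 90.03 = 0.7477 g
% H2C2O4 = 0.7477 / 1.192 × 100 = 62.73 %

62.73 %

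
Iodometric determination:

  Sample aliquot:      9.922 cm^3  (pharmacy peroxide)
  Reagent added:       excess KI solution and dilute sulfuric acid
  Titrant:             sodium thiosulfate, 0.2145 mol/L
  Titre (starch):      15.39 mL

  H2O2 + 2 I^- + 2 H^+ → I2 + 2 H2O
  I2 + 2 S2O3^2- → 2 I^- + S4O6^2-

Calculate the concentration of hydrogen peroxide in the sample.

n(S2O3^2-) = 0.01539 × 0.2145 = 3.301 × 10^-3 mol
n(I2) = n(S2O3^2-)/2 = 1.651 × 10^-3 mol
n(H2O2) in the aliquot = 1.651 × 10^-3 mol (1:1 ratio)
[H2O2] = 1.651 × 10^-3 / 0.009922 = 0.1664 mol/L

0.1664 mol/L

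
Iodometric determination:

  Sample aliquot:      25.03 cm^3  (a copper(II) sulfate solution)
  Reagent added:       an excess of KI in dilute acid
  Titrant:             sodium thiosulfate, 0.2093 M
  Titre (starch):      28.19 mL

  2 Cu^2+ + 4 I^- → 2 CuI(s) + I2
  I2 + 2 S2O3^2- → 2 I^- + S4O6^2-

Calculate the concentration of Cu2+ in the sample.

0.2357 M

n(S2O3^2-) = 0.02819 × 0.2093 = 5.900 × 10^-3 mol
n(I2) = n(S2O3^2-)/2 = 2.950 × 10^-3 mol
From the 2:1 ratio, n(Cu2+) in the aliquot = 2/1 × 2.950 × 10^-3 = 5.900 × 10^-3 mol
[Cu2+] = 5.900 × 10^-3 / 0.02503 = 0.2357 mol/L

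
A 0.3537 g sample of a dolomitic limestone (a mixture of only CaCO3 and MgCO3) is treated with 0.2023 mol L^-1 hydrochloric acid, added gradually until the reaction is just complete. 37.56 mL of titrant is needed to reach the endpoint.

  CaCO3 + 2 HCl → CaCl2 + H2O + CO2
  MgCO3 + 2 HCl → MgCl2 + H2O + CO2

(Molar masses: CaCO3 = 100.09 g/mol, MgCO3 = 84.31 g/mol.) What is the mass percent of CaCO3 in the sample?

n(HCl) = 0.03756 × 0.2023 = 7.598 × 10^-3 mol
Let x = n(CaCO3), y = n(MgCO3).
Titrant: 2x + 2y = 7.598 × 10^-3;  mass: 100.09x + 84.31y = 0.3537
Solving, x = 2.116 × 10^-3 mol, y = 1.683 × 10^-3 mol
mass of CaCO3 = 2.116 × 10^-3 × 100.09 = 0.2118 g
% CaCO3 = 0.2118 / 0.3537 × 100 = 59.88 %

59.88 %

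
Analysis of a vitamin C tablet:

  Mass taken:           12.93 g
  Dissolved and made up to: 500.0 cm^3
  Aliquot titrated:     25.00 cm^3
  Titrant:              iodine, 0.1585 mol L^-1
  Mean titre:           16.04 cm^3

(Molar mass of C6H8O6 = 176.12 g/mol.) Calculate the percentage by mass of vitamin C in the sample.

69.26 %

C6H8O6 + I2 → C6H6O6 + 2 HI
n(I2) per titration = 0.01604 × 0.1585 = 2.542 × 10^-3 mol
n(C6H8O6) in each aliquot = 2.542 × 10^-3 mol (1:1 ratio)
n(C6H8O6) in the whole flask = 2.542 × 10^-3 × 500.0/25.00 = 0.05085 mol
mass of C6H8O6 = 0.05085 × 176.12 = 8.955 g
% C6H8O6 = 8.955 / 12.93 × 100 = 69.26 %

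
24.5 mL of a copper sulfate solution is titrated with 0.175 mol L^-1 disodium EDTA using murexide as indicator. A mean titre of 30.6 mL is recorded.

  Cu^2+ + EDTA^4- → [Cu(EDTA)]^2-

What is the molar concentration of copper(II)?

0.219 mol/L

n(EDTA) = 0.0306 L × 0.175 mol/L = 5.35 × 10^-3 mol
n(Cu2+) = 5.35 × 10^-3 mol (1:1 mole ratio)
[Cu2+] = 5.35 × 10^-3 mol / 0.0245 L = 0.219 mol/L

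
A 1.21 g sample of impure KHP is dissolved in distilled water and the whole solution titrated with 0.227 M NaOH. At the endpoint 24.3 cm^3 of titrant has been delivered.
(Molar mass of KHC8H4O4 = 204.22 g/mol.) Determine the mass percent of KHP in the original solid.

93.1 %

KHC8H4O4 + NaOH → KNaC8H4O4 + H2O
n(NaOH) = 0.0243 L × 0.227 mol/L = 5.52 × 10^-3 mol
n(KHC8H4O4) = 5.52 × 10^-3 mol (1:1 ratio)
mass of KHC8H4O4 = 5.52 × 10^-3 × 204.22 g/mol = 1.13 g
% KHC8H4O4 = 1.13 / 1.21 × 100 = 93.1 %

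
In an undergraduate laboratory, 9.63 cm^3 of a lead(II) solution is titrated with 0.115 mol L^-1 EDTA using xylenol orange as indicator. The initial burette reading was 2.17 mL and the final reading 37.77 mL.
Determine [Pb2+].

Pb^2+ + EDTA^4- → [Pb(EDTA)]^2-
n(EDTA) = 0.0356 L × 0.115 mol/L = 4.09 × 10^-3 mol
n(Pb2+) = 4.09 × 10^-3 mol (1:1 mole ratio)
[Pb2+] = 4.09 × 10^-3 mol / 0.00963 L = 0.425 mol/L

0.425 mol/L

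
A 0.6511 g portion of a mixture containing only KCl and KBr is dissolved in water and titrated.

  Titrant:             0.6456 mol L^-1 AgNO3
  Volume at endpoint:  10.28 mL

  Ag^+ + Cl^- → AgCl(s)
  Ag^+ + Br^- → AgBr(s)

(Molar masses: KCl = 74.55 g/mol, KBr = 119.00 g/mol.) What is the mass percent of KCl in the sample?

n(AgNO3) = 0.01028 × 0.6456 = 6.637 × 10^-3 mol
Let x = n(KCl), y = n(KBr).
Titrant: 1x + 1y = 6.637 × 10^-3;  mass: 74.55x + 119.00y = 0.6511
Solving, x = 3.120 × 10^-3 mol, y = 3.517 × 10^-3 mol
mass of KCl = 3.120 × 10^-3 × 74.55 = 0.2326 g
% KCl = 0.2326 / 0.6511 × 100 = 35.72 %

35.72 %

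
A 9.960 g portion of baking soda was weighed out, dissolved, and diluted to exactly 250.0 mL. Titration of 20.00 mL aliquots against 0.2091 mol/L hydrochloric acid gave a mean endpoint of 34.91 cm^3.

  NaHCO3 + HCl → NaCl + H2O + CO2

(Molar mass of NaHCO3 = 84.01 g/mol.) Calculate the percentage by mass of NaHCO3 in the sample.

76.96 %

n(HCl) per titration = 0.03491 × 0.2091 = 7.300 × 10^-3 mol
n(NaHCO3) in each aliquot = 7.300 × 10^-3 mol (1:1 ratio)
n(NaHCO3) in the whole flask = 7.300 × 10^-3 × 250.0/20.00 = 0.09125 mol
mass of NaHCO3 = 0.09125 × 84.01 = 7.666 g
% NaHCO3 = 7.666 / 9.960 × 100 = 76.96 %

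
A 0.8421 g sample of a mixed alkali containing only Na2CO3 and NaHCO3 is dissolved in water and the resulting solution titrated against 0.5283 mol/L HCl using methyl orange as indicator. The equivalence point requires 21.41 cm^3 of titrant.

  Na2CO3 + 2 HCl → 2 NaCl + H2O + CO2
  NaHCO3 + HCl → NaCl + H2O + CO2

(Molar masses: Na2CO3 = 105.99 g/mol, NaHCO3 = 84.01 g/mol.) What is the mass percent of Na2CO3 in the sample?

n(HCl) = 0.02141 × 0.5283 = 0.01131 mol
Let x = n(Na2CO3), y = n(NaHCO3).
Titrant: 2x + 1y = 0.01131;  mass: 105.99x + 84.01y = 0.8421
Solving, x = 1.743 × 10^-3 mol, y = 7.825 × 10^-3 mol
mass of Na2CO3 = 1.743 × 10^-3 × 105.99 = 0.1848 g
% Na2CO3 = 0.1848 / 0.8421 × 100 = 21.94 %

21.94 %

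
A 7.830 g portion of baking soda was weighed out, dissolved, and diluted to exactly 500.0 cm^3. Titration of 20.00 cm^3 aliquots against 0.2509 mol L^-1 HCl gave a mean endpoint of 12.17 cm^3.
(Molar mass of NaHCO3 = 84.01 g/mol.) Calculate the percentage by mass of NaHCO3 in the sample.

81.90 %

NaHCO3 + HCl → NaCl + H2O + CO2
n(HCl) per titration = 0.01217 × 0.2509 = 3.053 × 10^-3 mol
n(NaHCO3) in each aliquot = 3.053 × 10^-3 mol (1:1 ratio)
n(NaHCO3) in the whole flask = 3.053 × 10^-3 × 500.0/20.00 = 0.07634 mol
mass of NaHCO3 = 0.07634 × 84.01 = 6.413 g
% NaHCO3 = 6.413 / 7.830 × 100 = 81.90 %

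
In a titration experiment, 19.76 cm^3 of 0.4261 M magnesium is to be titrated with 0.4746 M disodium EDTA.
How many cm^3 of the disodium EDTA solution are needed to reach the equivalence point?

17.74 mL

Mg^2+ + EDTA^4- → [Mg(EDTA)]^2-
n(Mg2+) = 0.01976 L × 0.4261 mol/L = 8.420 × 10^-3 mol
n(EDTA) = 8.420 × 10^-3 mol (1:1 stoichiometry)
V(EDTA) = 8.420 × 10^-3 mol / 0.4746 mol/L = 0.01774 L = 17.74 mL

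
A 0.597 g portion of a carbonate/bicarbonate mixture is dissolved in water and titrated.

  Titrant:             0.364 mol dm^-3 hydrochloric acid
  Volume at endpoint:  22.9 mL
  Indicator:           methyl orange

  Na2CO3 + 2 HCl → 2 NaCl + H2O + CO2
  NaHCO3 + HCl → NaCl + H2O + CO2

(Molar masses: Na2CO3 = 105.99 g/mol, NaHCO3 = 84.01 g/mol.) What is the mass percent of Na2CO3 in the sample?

n(HCl) = 0.0229 × 0.364 = 8.34 × 10^-3 mol
Let x = n(Na2CO3), y = n(NaHCO3).
Titrant: 2x + 1y = 8.34 × 10^-3;  mass: 105.99x + 84.01y = 0.597
Solving, x = 1.66 × 10^-3 mol, y = 5.01 × 10^-3 mol
mass of Na2CO3 = 1.66 × 10^-3 × 105.99 = 0.176 g
% Na2CO3 = 0.176 / 0.597 × 100 = 29.6 %

29.6 %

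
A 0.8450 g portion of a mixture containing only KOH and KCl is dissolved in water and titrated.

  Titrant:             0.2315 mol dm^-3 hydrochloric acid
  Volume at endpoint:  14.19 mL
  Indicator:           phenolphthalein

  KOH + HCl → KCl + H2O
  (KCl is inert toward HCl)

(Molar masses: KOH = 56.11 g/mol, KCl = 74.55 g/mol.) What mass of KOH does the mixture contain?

n(HCl) = 0.01419 × 0.2315 = 3.285 × 10^-3 mol
Let x = n(KOH), y = n(KCl).
Titrant: 1x = 3.285 × 10^-3;  mass: 56.11x + 74.55y = 0.8450
Solving, x = 3.285 × 10^-3 mol, y = 8.862 × 10^-3 mol
mass of KOH = 3.285 × 10^-3 × 56.11 = 0.1843 g

0.1843 g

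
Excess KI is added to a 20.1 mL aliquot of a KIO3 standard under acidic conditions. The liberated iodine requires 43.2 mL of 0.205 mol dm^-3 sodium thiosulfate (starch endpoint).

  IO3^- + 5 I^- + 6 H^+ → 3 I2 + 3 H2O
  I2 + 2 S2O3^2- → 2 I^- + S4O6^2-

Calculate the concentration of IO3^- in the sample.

0.0734 mol/L

n(S2O3^2-) = 0.0432 × 0.205 = 8.86 × 10^-3 mol
n(I2) = n(S2O3^2-)/2 = 4.43 × 10^-3 mol
From the 1:3 ratio, n(IO3^-) in the aliquot = 1/3 × 4.43 × 10^-3 = 1.48 × 10^-3 mol
[IO3^-] = 1.48 × 10^-3 / 0.0201 = 0.0734 mol/L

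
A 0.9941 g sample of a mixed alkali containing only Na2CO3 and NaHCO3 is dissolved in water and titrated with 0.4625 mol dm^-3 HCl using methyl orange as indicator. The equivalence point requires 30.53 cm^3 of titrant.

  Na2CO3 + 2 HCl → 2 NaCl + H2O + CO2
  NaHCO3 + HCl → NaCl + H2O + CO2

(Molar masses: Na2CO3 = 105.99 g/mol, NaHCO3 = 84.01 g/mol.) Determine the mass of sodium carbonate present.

n(HCl) = 0.03053 × 0.4625 = 0.01412 mol
Let x = n(Na2CO3), y = n(NaHCO3).
Titrant: 2x + 1y = 0.01412;  mass: 105.99x + 84.01y = 0.9941
Solving, x = 3.097 × 10^-3 mol, y = 7.925 × 10^-3 mol
mass of Na2CO3 = 3.097 × 10^-3 × 105.99 = 0.3283 g

0.3283 g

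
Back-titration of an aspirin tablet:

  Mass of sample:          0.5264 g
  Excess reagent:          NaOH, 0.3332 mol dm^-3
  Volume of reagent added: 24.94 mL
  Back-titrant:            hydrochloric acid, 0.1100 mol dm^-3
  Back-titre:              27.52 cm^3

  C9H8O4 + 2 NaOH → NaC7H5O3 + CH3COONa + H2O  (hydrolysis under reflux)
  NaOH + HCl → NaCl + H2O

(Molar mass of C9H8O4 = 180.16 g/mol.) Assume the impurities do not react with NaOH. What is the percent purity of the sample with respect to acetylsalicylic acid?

n(NaOH) added = 0.02494 × 0.3332 = 8.310 × 10^-3 mol
n(HCl) used in back-titration = 0.02752 × 0.1100 = 3.027 × 10^-3 mol
n(NaOH) left over = 3.027 × 10^-3 mol (1:1 ratio)
n(NaOH) consumed by analyte = 8.310 × 10^-3 − 3.027 × 10^-3 = 5.283 × 10^-3 mol
From the 1:2 ratio, n(C9H8O4) = 1/2 × 5.283 × 10^-3 = 2.641 × 10^-3 mol
mass of C9H8O4 = 2.641 × 10^-3 × 180.16 = 0.4759 g
% C9H8O4 = 0.4759 / 0.5264 × 100 = 90.40 %

90.40 %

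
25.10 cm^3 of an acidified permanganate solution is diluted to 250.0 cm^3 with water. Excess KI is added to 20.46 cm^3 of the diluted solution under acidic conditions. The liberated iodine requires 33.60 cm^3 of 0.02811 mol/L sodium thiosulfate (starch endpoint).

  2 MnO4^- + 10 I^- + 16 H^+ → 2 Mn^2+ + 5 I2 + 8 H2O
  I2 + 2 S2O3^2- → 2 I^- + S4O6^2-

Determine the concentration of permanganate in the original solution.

0.09196 mol/L

n(S2O3^2-) = 0.03360 × 0.02811 = 9.445 × 10^-4 mol
n(I2) = n(S2O3^2-)/2 = 4.722 × 10^-4 mol
From the 2:5 ratio, n(MnO4^-) in the aliquot = 2/5 × 4.722 × 10^-4 = 1.889 × 10^-4 mol
[MnO4^-]_dilute = 1.889 × 10^-4 / 0.02046 = 0.009233 mol/L
[MnO4^-]_original = 0.009233 × 250.0/25.10 = 0.09196 mol/L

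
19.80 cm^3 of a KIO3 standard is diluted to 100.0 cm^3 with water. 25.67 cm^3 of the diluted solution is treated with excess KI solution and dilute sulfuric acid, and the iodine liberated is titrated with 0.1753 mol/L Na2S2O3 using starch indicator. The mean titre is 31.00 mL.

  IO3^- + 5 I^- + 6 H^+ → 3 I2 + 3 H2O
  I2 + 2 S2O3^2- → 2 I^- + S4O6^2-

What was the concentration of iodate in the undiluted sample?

n(S2O3^2-) = 0.03100 × 0.1753 = 5.434 × 10^-3 mol
n(I2) = n(S2O3^2-)/2 = 2.717 × 10^-3 mol
From the 1:3 ratio, n(IO3^-) in the aliquot = 1/3 × 2.717 × 10^-3 = 9.057 × 10^-4 mol
[IO3^-]_dilute = 9.057 × 10^-4 / 0.02567 = 0.03528 mol/L
[IO3^-]_original = 0.03528 × 100.0/19.80 = 0.1782 mol/L

0.1782 mol/L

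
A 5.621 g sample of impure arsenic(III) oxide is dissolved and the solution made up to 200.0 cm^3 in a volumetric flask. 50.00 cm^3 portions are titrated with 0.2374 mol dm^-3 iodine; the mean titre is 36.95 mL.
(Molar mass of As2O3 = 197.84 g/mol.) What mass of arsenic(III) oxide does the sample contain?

As2O3 + 2 I2 + 2 H2O → As2O5 + 4 HI
n(I2) per titration = 0.03695 × 0.2374 = 8.772 × 10^-3 mol
From the 1:2 ratio, n(As2O3) in each aliquot = 1/2 × 8.772 × 10^-3 = 4.386 × 10^-3 mol
n(As2O3) in the whole flask = 4.386 × 10^-3 × 200.0/50.00 = 0.01754 mol
mass of As2O3 = 0.01754 × 197.84 = 3.471 g

3.471 g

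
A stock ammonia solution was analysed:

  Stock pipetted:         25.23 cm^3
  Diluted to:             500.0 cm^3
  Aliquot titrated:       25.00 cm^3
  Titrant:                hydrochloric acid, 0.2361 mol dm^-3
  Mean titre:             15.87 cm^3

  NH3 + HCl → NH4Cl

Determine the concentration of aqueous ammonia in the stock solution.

2.970 mol/L

n(HCl) = 0.01587 × 0.2361 = 3.747 × 10^-3 mol
n(NH3) in the aliquot = 3.747 × 10^-3 mol (1:1 ratio)
[NH3]_dilute = 3.747 × 10^-3 / 0.02500 = 0.1499 mol/L
Dilution factor = 500.0 / 25.23 = 19.82
[NH3]_stock = 0.1499 × 19.82 = 2.970 mol/L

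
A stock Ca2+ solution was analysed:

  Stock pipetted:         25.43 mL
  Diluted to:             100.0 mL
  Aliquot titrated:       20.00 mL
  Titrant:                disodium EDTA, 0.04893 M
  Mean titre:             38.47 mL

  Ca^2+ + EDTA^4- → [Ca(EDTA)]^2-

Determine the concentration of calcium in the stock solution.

0.3701 M

n(EDTA) = 0.03847 × 0.04893 = 1.882 × 10^-3 mol
n(Ca2+) in the aliquot = 1.882 × 10^-3 mol (1:1 ratio)
[Ca2+]_dilute = 1.882 × 10^-3 / 0.02000 = 0.09412 mol/L
Dilution factor = 100.0 / 25.43 = 3.932
[Ca2+]_stock = 0.09412 × 3.932 = 0.3701 mol/L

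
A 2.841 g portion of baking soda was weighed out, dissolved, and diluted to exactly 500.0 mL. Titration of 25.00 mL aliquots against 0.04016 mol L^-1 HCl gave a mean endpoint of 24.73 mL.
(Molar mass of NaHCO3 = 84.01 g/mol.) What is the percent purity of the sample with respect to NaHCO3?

58.74 %

NaHCO3 + HCl → NaCl + H2O + CO2
n(HCl) per titration = 0.02473 × 0.04016 = 9.932 × 10^-4 mol
n(NaHCO3) in each aliquot = 9.932 × 10^-4 mol (1:1 ratio)
n(NaHCO3) in the whole flask = 9.932 × 10^-4 × 500.0/25.00 = 0.01986 mol
mass of NaHCO3 = 0.01986 × 84.01 = 1.669 g
% NaHCO3 = 1.669 / 2.841 × 100 = 58.74 %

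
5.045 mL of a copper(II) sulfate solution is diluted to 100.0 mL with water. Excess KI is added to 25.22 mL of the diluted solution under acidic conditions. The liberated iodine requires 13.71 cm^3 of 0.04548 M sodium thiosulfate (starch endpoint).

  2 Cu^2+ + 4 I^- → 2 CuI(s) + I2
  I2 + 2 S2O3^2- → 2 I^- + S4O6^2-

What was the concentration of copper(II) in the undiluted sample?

0.4901 M

n(S2O3^2-) = 0.01371 × 0.04548 = 6.235 × 10^-4 mol
n(I2) = n(S2O3^2-)/2 = 3.118 × 10^-4 mol
From the 2:1 ratio, n(Cu2+) in the aliquot = 2/1 × 3.118 × 10^-4 = 6.235 × 10^-4 mol
[Cu2+]_dilute = 6.235 × 10^-4 / 0.02522 = 0.02472 mol/L
[Cu2+]_original = 0.02472 × 100.0/5.045 = 0.4901 mol/L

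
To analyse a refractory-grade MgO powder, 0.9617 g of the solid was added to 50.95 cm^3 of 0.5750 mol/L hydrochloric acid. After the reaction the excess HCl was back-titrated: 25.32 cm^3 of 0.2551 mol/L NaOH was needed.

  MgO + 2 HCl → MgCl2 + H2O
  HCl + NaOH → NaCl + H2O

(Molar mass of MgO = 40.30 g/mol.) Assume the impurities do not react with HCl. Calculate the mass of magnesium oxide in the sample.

0.4602 g

n(HCl) added = 0.05095 × 0.5750 = 0.02930 mol
n(NaOH) used in back-titration = 0.02532 × 0.2551 = 6.459 × 10^-3 mol
n(HCl) left over = 6.459 × 10^-3 mol (1:1 ratio)
n(HCl) consumed by analyte = 0.02930 − 6.459 × 10^-3 = 0.02284 mol
From the 1:2 ratio, n(MgO) = 1/2 × 0.02284 = 0.01142 mol
mass of MgO = 0.01142 × 40.30 = 0.4602 g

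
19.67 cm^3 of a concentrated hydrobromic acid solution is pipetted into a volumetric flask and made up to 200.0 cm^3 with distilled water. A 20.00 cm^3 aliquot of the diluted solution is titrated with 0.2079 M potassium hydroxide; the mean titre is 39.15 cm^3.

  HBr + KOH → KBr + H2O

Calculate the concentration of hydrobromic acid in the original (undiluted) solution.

n(KOH) = 0.03915 × 0.2079 = 8.139 × 10^-3 mol
n(HBr) in the aliquot = 8.139 × 10^-3 mol (1:1 ratio)
[HBr]_dilute = 8.139 × 10^-3 / 0.02000 = 0.4070 mol/L
Dilution factor = 200.0 / 19.67 = 10.17
[HBr]_stock = 0.4070 × 10.17 = 4.138 mol/L

4.138 M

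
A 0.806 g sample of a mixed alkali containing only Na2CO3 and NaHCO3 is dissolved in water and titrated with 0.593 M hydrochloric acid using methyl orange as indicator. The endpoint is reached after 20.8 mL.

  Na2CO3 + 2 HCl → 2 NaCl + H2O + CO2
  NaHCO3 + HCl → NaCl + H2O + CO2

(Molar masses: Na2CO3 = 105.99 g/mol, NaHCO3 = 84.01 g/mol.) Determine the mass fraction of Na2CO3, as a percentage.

48.8 %

n(HCl) = 0.0208 × 0.593 = 0.0123 mol
Let x = n(Na2CO3), y = n(NaHCO3).
Titrant: 2x + 1y = 0.0123;  mass: 105.99x + 84.01y = 0.806
Solving, x = 3.71 × 10^-3 mol, y = 4.91 × 10^-3 mol
mass of Na2CO3 = 3.71 × 10^-3 × 105.99 = 0.393 g
% Na2CO3 = 0.393 / 0.806 × 100 = 48.8 %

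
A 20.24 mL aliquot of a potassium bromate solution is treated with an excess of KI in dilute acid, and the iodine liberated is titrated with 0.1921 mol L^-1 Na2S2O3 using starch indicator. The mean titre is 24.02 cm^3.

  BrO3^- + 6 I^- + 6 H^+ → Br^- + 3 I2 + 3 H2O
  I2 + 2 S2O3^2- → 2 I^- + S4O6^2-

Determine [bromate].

0.03800 mol/L

n(S2O3^2-) = 0.02402 × 0.1921 = 4.614 × 10^-3 mol
n(I2) = n(S2O3^2-)/2 = 2.307 × 10^-3 mol
From the 1:3 ratio, n(BrO3^-) in the aliquot = 1/3 × 2.307 × 10^-3 = 7.690 × 10^-4 mol
[BrO3^-] = 7.690 × 10^-4 / 0.02024 = 0.03800 mol/L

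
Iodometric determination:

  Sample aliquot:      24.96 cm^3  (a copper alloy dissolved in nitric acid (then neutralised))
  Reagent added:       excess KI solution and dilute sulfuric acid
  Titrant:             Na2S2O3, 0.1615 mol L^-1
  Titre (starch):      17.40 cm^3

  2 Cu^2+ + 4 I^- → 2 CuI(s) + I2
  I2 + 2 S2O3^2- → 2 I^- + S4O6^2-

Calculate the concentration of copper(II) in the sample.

0.1126 mol/L

n(S2O3^2-) = 0.01740 × 0.1615 = 2.810 × 10^-3 mol
n(I2) = n(S2O3^2-)/2 = 1.405 × 10^-3 mol
From the 2:1 ratio, n(Cu2+) in the aliquot = 2/1 × 1.405 × 10^-3 = 2.810 × 10^-3 mol
[Cu2+] = 2.810 × 10^-3 / 0.02496 = 0.1126 mol/L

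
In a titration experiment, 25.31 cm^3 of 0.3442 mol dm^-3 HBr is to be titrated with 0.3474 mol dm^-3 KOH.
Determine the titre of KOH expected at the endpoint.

25.08 mL

HBr + KOH → KBr + H2O
n(HBr) = 0.02531 L × 0.3442 mol/L = 8.712 × 10^-3 mol
n(KOH) = 8.712 × 10^-3 mol (1:1 stoichiometry)
V(KOH) = 8.712 × 10^-3 mol / 0.3474 mol/L = 0.02508 L = 25.08 mL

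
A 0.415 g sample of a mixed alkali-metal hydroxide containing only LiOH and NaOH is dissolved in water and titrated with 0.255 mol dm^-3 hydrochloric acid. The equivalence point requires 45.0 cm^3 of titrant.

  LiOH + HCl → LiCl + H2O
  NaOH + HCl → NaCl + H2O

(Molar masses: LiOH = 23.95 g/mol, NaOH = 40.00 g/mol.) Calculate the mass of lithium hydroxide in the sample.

n(HCl) = 0.0450 × 0.255 = 0.0115 mol
Let x = n(LiOH), y = n(NaOH).
Titrant: 1x + 1y = 0.0115;  mass: 23.95x + 40.00y = 0.415
Solving, x = 2.74 × 10^-3 mol, y = 8.73 × 10^-3 mol
mass of LiOH = 2.74 × 10^-3 × 23.95 = 0.0657 g

0.0657 g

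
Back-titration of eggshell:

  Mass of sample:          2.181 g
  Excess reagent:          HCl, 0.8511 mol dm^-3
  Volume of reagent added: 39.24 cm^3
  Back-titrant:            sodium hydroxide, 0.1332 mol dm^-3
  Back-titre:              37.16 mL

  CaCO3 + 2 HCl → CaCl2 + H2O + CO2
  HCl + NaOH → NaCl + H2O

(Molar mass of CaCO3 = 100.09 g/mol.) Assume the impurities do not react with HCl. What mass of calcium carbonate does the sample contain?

n(HCl) added = 0.03924 × 0.8511 = 0.03340 mol
n(NaOH) used in back-titration = 0.03716 × 0.1332 = 4.950 × 10^-3 mol
n(HCl) left over = 4.950 × 10^-3 mol (1:1 ratio)
n(HCl) consumed by analyte = 0.03340 − 4.950 × 10^-3 = 0.02845 mol
From the 1:2 ratio, n(CaCO3) = 1/2 × 0.02845 = 0.01422 mol
mass of CaCO3 = 0.01422 × 100.09 = 1.424 g

1.424 g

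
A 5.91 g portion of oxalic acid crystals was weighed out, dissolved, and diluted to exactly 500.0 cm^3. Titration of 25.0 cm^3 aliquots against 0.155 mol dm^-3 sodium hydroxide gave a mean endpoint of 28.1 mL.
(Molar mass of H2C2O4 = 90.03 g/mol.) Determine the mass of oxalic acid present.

3.92 g

H2C2O4 + 2 NaOH → Na2C2O4 + 2 H2O
n(NaOH) per titration = 0.0281 × 0.155 = 4.36 × 10^-3 mol
From the 1:2 ratio, n(H2C2O4) in each aliquot = 1/2 × 4.36 × 10^-3 = 2.18 × 10^-3 mol
n(H2C2O4) in the whole flask = 2.18 × 10^-3 × 500.0/25.0 = 0.0436 mol
mass of H2C2O4 = 0.0436 × 90.03 = 3.92 g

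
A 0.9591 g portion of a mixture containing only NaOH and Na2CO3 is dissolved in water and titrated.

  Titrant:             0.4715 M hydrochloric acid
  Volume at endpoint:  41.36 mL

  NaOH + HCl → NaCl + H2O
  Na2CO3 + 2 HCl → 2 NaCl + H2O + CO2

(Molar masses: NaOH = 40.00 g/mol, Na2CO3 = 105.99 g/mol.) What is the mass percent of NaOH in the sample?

23.87 %

n(HCl) = 0.04136 × 0.4715 = 0.01950 mol
Let x = n(NaOH), y = n(Na2CO3).
Titrant: 1x + 2y = 0.01950;  mass: 40.00x + 105.99y = 0.9591
Solving, x = 5.723 × 10^-3 mol, y = 6.889 × 10^-3 mol
mass of NaOH = 5.723 × 10^-3 × 40.00 = 0.2289 g
% NaOH = 0.2289 / 0.9591 × 100 = 23.87 %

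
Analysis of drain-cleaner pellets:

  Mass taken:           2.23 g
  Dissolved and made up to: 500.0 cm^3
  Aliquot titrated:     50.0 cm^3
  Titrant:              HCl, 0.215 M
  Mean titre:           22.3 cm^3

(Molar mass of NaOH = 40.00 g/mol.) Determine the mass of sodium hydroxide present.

NaOH + HCl → NaCl + H2O
n(HCl) per titration = 0.0223 × 0.215 = 4.79 × 10^-3 mol
n(NaOH) in each aliquot = 4.79 × 10^-3 mol (1:1 ratio)
n(NaOH) in the whole flask = 4.79 × 10^-3 × 500.0/50.0 = 0.0479 mol
mass of NaOH = 0.0479 × 40.00 = 1.92 g

1.92 g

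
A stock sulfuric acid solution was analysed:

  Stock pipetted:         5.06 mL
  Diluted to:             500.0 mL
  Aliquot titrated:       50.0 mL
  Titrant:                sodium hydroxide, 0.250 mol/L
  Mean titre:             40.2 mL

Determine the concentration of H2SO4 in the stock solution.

H2SO4 + 2 NaOH → Na2SO4 + 2 H2O
n(NaOH) = 0.0402 × 0.250 = 0.0100 mol
From the 1:2 ratio, n(H2SO4) in the aliquot = 1/2 × 0.0100 = 5.02 × 10^-3 mol
[H2SO4]_dilute = 5.02 × 10^-3 / 0.0500 = 0.100 mol/L
Dilution factor = 500.0 / 5.06 = 98.81
[H2SO4]_stock = 0.100 × 98.81 = 9.93 mol/L

9.93 mol/L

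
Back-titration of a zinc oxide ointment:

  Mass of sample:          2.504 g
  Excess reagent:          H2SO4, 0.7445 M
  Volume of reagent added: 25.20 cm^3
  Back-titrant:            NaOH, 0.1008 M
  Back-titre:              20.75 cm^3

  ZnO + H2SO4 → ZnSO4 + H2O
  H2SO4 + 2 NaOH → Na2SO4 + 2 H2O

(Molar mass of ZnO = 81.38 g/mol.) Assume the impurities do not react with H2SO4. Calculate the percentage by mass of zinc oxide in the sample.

57.58 %

n(H2SO4) added = 0.02520 × 0.7445 = 0.01876 mol
n(NaOH) used in back-titration = 0.02075 × 0.1008 = 2.092 × 10^-3 mol
From the 1:2 ratio, n(H2SO4) left over = 1/2 × 2.092 × 10^-3 = 1.046 × 10^-3 mol
n(H2SO4) consumed by analyte = 0.01876 − 1.046 × 10^-3 = 0.01772 mol
n(ZnO) = 0.01772 mol (1:1 ratio)
mass of ZnO = 0.01772 × 81.38 = 1.442 g
% ZnO = 1.442 / 2.504 × 100 = 57.58 %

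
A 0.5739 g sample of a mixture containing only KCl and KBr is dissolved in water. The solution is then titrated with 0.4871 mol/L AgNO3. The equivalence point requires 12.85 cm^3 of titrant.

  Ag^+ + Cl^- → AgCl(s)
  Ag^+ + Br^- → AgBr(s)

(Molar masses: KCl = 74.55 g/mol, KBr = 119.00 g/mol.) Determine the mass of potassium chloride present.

n(AgNO3) = 0.01285 × 0.4871 = 6.259 × 10^-3 mol
Let x = n(KCl), y = n(KBr).
Titrant: 1x + 1y = 6.259 × 10^-3;  mass: 74.55x + 119.00y = 0.5739
Solving, x = 3.846 × 10^-3 mol, y = 2.413 × 10^-3 mol
mass of KCl = 3.846 × 10^-3 × 74.55 = 0.2867 g

0.2867 g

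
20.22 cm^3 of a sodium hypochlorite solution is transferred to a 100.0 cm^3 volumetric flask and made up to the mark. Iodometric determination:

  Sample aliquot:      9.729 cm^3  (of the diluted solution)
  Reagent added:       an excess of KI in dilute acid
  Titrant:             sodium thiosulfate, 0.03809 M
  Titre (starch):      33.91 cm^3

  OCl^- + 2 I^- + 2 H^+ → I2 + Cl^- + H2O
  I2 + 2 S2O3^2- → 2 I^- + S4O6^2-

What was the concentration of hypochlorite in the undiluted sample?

0.3283 M

n(S2O3^2-) = 0.03391 × 0.03809 = 1.292 × 10^-3 mol
n(I2) = n(S2O3^2-)/2 = 6.458 × 10^-4 mol
n(OCl^-) in the aliquot = 6.458 × 10^-4 mol (1:1 ratio)
[OCl^-]_dilute = 6.458 × 10^-4 / 0.009729 = 0.06638 mol/L
[OCl^-]_original = 0.06638 × 100.0/20.22 = 0.3283 mol/L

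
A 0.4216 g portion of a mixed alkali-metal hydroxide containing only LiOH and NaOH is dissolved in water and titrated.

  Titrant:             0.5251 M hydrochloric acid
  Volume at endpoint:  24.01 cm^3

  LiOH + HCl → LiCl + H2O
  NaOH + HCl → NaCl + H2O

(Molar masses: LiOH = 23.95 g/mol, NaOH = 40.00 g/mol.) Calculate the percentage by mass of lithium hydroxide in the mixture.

29.27 %

n(HCl) = 0.02401 × 0.5251 = 0.01261 mol
Let x = n(LiOH), y = n(NaOH).
Titrant: 1x + 1y = 0.01261;  mass: 23.95x + 40.00y = 0.4216
Solving, x = 5.153 × 10^-3 mol, y = 7.455 × 10^-3 mol
mass of LiOH = 5.153 × 10^-3 × 23.95 = 0.1234 g
% LiOH = 0.1234 / 0.4216 × 100 = 29.27 %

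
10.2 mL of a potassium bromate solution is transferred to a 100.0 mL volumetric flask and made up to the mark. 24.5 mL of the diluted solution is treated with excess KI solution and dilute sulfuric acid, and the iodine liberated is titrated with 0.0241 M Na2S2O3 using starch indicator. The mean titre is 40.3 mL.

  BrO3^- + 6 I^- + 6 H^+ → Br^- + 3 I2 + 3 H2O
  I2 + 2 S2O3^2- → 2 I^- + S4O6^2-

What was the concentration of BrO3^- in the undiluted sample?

n(S2O3^2-) = 0.0403 × 0.0241 = 9.71 × 10^-4 mol
n(I2) = n(S2O3^2-)/2 = 4.86 × 10^-4 mol
From the 1:3 ratio, n(BrO3^-) in the aliquot = 1/3 × 4.86 × 10^-4 = 1.62 × 10^-4 mol
[BrO3^-]_dilute = 1.62 × 10^-4 / 0.0245 = 0.00661 mol/L
[BrO3^-]_original = 0.00661 × 100.0/10.2 = 0.0648 mol/L

0.0648 M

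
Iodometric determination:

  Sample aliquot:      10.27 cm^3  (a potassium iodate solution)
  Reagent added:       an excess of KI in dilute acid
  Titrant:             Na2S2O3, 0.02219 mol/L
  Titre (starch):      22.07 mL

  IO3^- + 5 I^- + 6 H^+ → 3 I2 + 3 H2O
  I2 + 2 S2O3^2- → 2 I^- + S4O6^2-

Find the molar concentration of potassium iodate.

n(S2O3^2-) = 0.02207 × 0.02219 = 4.897 × 10^-4 mol
n(I2) = n(S2O3^2-)/2 = 2.449 × 10^-4 mol
From the 1:3 ratio, n(IO3^-) in the aliquot = 1/3 × 2.449 × 10^-4 = 8.162 × 10^-5 mol
[IO3^-] = 8.162 × 10^-5 / 0.01027 = 0.007948 mol/L

0.007948 mol/L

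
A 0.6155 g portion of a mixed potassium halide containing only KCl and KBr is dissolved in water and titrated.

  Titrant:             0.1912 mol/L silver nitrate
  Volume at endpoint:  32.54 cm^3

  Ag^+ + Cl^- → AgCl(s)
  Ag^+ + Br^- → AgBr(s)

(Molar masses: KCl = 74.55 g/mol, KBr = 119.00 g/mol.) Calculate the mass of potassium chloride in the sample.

n(AgNO3) = 0.03254 × 0.1912 = 6.222 × 10^-3 mol
Let x = n(KCl), y = n(KBr).
Titrant: 1x + 1y = 6.222 × 10^-3;  mass: 74.55x + 119.00y = 0.6155
Solving, x = 2.809 × 10^-3 mol, y = 3.412 × 10^-3 mol
mass of KCl = 2.809 × 10^-3 × 74.55 = 0.2094 g

0.2094 g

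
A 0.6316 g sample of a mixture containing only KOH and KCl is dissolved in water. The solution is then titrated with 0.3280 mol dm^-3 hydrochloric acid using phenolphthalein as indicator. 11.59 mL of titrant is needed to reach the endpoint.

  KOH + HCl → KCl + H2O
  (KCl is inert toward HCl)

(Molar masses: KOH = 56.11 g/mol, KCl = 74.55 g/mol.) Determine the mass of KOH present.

0.2133 g

n(HCl) = 0.01159 × 0.3280 = 3.802 × 10^-3 mol
Let x = n(KOH), y = n(KCl).
Titrant: 1x = 3.802 × 10^-3;  mass: 56.11x + 74.55y = 0.6316
Solving, x = 3.802 × 10^-3 mol, y = 5.611 × 10^-3 mol
mass of KOH = 3.802 × 10^-3 × 56.11 = 0.2133 g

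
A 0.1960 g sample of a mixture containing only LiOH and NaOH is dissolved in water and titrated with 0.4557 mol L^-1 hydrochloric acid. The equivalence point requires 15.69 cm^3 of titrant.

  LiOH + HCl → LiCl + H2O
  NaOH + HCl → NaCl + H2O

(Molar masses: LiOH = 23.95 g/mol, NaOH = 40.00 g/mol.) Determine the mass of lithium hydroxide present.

n(HCl) = 0.01569 × 0.4557 = 7.150 × 10^-3 mol
Let x = n(LiOH), y = n(NaOH).
Titrant: 1x + 1y = 7.150 × 10^-3;  mass: 23.95x + 40.00y = 0.1960
Solving, x = 5.607 × 10^-3 mol, y = 1.543 × 10^-3 mol
mass of LiOH = 5.607 × 10^-3 × 23.95 = 0.1343 g

0.1343 g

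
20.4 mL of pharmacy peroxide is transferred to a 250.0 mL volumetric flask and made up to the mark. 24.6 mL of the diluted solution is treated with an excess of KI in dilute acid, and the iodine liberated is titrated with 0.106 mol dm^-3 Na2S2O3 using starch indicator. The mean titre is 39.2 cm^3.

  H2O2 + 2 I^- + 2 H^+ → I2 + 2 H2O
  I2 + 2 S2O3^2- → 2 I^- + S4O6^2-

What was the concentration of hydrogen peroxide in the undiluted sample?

1.03 mol/L

n(S2O3^2-) = 0.0392 × 0.106 = 4.16 × 10^-3 mol
n(I2) = n(S2O3^2-)/2 = 2.08 × 10^-3 mol
n(H2O2) in the aliquot = 2.08 × 10^-3 mol (1:1 ratio)
[H2O2]_dilute = 2.08 × 10^-3 / 0.0246 = 0.0845 mol/L
[H2O2]_original = 0.0845 × 250.0/20.4 = 1.03 mol/L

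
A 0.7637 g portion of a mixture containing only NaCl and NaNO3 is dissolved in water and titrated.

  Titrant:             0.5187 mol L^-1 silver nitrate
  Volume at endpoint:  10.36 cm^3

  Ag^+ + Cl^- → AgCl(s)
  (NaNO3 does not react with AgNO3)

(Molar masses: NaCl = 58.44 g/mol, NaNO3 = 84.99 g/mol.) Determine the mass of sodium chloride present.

0.3140 g

n(AgNO3) = 0.01036 × 0.5187 = 5.374 × 10^-3 mol
Let x = n(NaCl), y = n(NaNO3).
Titrant: 1x = 5.374 × 10^-3;  mass: 58.44x + 84.99y = 0.7637
Solving, x = 5.374 × 10^-3 mol, y = 5.291 × 10^-3 mol
mass of NaCl = 5.374 × 10^-3 × 58.44 = 0.3140 g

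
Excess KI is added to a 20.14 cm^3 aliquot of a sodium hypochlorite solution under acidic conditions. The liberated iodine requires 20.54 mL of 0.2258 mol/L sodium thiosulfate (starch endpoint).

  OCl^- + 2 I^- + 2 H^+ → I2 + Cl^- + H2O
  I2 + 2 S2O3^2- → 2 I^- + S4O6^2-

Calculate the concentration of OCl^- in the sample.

0.1151 mol/L

n(S2O3^2-) = 0.02054 × 0.2258 = 4.638 × 10^-3 mol
n(I2) = n(S2O3^2-)/2 = 2.319 × 10^-3 mol
n(OCl^-) in the aliquot = 2.319 × 10^-3 mol (1:1 ratio)
[OCl^-] = 2.319 × 10^-3 / 0.02014 = 0.1151 mol/L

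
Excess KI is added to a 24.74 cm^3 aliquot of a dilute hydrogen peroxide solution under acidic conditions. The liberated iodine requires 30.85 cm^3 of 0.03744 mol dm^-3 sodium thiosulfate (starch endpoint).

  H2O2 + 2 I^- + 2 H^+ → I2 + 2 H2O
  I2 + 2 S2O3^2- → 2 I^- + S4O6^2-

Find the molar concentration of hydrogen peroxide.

0.02334 mol/L

n(S2O3^2-) = 0.03085 × 0.03744 = 1.155 × 10^-3 mol
n(I2) = n(S2O3^2-)/2 = 5.775 × 10^-4 mol
n(H2O2) in the aliquot = 5.775 × 10^-4 mol (1:1 ratio)
[H2O2] = 5.775 × 10^-4 / 0.02474 = 0.02334 mol/L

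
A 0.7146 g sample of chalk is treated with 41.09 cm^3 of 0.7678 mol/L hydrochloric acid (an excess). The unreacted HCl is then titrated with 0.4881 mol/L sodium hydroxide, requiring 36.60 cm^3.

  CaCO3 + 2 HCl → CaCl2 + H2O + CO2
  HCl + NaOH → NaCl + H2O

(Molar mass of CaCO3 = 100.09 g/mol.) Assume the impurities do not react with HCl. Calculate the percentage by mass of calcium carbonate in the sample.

95.84 %

n(HCl) added = 0.04109 × 0.7678 = 0.03155 mol
n(NaOH) used in back-titration = 0.03660 × 0.4881 = 0.01786 mol
n(HCl) left over = 0.01786 mol (1:1 ratio)
n(HCl) consumed by analyte = 0.03155 − 0.01786 = 0.01368 mol
From the 1:2 ratio, n(CaCO3) = 1/2 × 0.01368 = 6.842 × 10^-3 mol
mass of CaCO3 = 6.842 × 10^-3 × 100.09 = 0.6848 g
% CaCO3 = 0.6848 / 0.7146 × 100 = 95.84 %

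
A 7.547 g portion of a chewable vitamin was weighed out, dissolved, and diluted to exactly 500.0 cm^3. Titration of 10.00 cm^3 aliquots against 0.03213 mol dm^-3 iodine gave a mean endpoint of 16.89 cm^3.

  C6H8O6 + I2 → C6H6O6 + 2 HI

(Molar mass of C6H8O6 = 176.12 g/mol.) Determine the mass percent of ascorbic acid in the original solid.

n(I2) per titration = 0.01689 × 0.03213 = 5.427 × 10^-4 mol
n(C6H8O6) in each aliquot = 5.427 × 10^-4 mol (1:1 ratio)
n(C6H8O6) in the whole flask = 5.427 × 10^-4 × 500.0/10.00 = 0.02713 mol
mass of C6H8O6 = 0.02713 × 176.12 = 4.779 g
% C6H8O6 = 4.779 / 7.547 × 100 = 63.32 %

63.32 %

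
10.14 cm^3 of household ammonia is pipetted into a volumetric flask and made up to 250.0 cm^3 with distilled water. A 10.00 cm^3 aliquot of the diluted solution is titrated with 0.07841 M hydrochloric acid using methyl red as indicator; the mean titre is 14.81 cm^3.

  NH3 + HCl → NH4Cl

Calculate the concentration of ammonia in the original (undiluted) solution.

n(HCl) = 0.01481 × 0.07841 = 1.161 × 10^-3 mol
n(NH3) in the aliquot = 1.161 × 10^-3 mol (1:1 ratio)
[NH3]_dilute = 1.161 × 10^-3 / 0.01000 = 0.1161 mol/L
Dilution factor = 250.0 / 10.14 = 24.65
[NH3]_stock = 0.1161 × 24.65 = 2.863 mol/L

2.863 M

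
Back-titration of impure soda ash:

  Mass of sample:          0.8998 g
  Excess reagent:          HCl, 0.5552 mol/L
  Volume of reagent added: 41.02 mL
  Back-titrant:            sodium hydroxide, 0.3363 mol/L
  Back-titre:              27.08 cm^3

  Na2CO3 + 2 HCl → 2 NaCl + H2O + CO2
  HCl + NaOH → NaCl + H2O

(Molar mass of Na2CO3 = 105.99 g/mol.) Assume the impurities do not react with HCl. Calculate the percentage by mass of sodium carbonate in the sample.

n(HCl) added = 0.04102 × 0.5552 = 0.02277 mol
n(NaOH) used in back-titration = 0.02708 × 0.3363 = 9.107 × 10^-3 mol
n(HCl) left over = 9.107 × 10^-3 mol (1:1 ratio)
n(HCl) consumed by analyte = 0.02277 − 9.107 × 10^-3 = 0.01367 mol
From the 1:2 ratio, n(Na2CO3) = 1/2 × 0.01367 = 6.834 × 10^-3 mol
mass of Na2CO3 = 6.834 × 10^-3 × 105.99 = 0.7243 g
% Na2CO3 = 0.7243 / 0.8998 × 100 = 80.50 %

80.50 %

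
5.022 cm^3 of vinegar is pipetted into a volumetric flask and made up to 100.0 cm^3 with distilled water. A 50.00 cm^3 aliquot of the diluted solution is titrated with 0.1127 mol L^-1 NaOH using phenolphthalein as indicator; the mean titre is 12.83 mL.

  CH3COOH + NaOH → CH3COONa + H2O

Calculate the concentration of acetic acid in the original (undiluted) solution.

n(NaOH) = 0.01283 × 0.1127 = 1.446 × 10^-3 mol
n(CH3COOH) in the aliquot = 1.446 × 10^-3 mol (1:1 ratio)
[CH3COOH]_dilute = 1.446 × 10^-3 / 0.05000 = 0.02892 mol/L
Dilution factor = 100.0 / 5.022 = 19.91
[CH3COOH]_stock = 0.02892 × 19.91 = 0.5758 mol/L

0.5758 mol/L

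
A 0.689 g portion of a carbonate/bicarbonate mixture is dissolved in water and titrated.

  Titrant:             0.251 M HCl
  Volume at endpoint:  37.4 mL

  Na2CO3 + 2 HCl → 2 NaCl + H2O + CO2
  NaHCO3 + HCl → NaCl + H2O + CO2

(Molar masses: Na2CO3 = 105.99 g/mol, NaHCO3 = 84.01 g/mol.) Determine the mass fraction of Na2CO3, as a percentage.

24.7 %

n(HCl) = 0.0374 × 0.251 = 9.39 × 10^-3 mol
Let x = n(Na2CO3), y = n(NaHCO3).
Titrant: 2x + 1y = 9.39 × 10^-3;  mass: 105.99x + 84.01y = 0.689
Solving, x = 1.61 × 10^-3 mol, y = 6.17 × 10^-3 mol
mass of Na2CO3 = 1.61 × 10^-3 × 105.99 = 0.170 g
% Na2CO3 = 0.170 / 0.689 × 100 = 24.7 %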